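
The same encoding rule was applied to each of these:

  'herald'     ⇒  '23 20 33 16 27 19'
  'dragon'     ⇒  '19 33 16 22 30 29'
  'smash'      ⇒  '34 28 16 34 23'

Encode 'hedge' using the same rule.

h is letter #8 and maps to 23: an offset of 15. Each letter is replaced by its alphabet position (a=1..z=26) + 15.
On hedge: h=8→23, e=5→20, d=4→19, g=7→22, e=5→20.

23 20 19 22 20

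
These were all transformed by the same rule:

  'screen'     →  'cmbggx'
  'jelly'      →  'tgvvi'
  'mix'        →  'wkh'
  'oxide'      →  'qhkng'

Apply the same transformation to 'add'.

cnn

Two shifts are in play — +2 for a/e/i/o/u, +10 for every other letter.
Applying it to add: a(vowel)+2=c, d(cons)+10=n, d(cons)+10=n.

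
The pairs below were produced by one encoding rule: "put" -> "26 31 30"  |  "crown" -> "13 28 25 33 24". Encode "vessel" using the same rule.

32 15 29 29 15 22

p is letter #16 and maps to 26: an offset of 10. Letters become their 1-based position plus 10 (so a→11, b→12, …).
For vessel: v=22→32, e=5→15, s=19→29, s=19→29, e=5→15, l=12→22.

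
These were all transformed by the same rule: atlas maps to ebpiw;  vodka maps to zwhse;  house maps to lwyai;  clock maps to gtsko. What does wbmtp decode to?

still

Shifts by position in atlas: pos 0: a→e (+4), pos 1: t→b (+8), pos 2: l→p (+4), pos 3: a→i (+8) — repeating every 2. A repeating key of period 2 is used — shifts +4, +8 over and over.
Undoing it on wbmtp: w−4=s, b−8=t, m−4=i, t−8=l, p−4=l.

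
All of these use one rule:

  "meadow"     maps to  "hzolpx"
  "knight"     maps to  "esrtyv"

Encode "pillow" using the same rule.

The output letters match the input read backwards, each shifted +11: meadow reversed is wodaem. Two steps: reverse the string, then apply a Caesar shift of +11.
On pillow: reverse → wollip; then shift: w+11=h, o+11=z, l+11=w, l+11=w, i+11=t, p+11=a.

hzwwta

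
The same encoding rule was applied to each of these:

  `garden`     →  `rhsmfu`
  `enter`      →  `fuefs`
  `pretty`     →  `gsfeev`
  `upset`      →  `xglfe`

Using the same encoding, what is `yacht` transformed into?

g(6)→r(17) and a(0)→h(7) fit y≡19x+7 (mod 26); the inverse of 19 mod 26 is 11. Treating letters as 0–25, the rule is x ↦ 19x + 7 (mod 26).
For yacht: y(24)→19·24+7≡21=v; a(0)→19·0+7≡7=h; c(2)→19·2+7≡19=t; h(7)→19·7+7≡10=k; t(19)→19·19+7≡4=e (all mod 26).

vhtke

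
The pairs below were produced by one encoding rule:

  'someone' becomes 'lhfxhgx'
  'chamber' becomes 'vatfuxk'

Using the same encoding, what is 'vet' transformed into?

Compare letters: s→l is +19, o→h is +19, m→f is +19 — a constant shift. Every letter moves 19 places later in the alphabet, wrapping around z→a.
On vet: v+19=o, e+19=x, t+19=m.

oxm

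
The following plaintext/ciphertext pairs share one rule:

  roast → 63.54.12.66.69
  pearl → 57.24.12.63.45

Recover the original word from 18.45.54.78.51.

r(#18)→63 and o(#15)→54: differences scale by 3, so n = 3·pos + 9. Each letter becomes 3×(its alphabet position, a=1..z=26) + 9.
Reversing it on 18.45.54.78.51: 18→(18−9)÷3=3=c, 45→(45−9)÷3=12=l, 54→(54−9)÷3=15=o, 78→(78−9)÷3=23=w, 51→(51−9)÷3=14=n.

clown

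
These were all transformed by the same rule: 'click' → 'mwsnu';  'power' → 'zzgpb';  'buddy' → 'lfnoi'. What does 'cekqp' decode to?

The shifts repeat in a cycle of length 2: positions 0,1,… shift by +10, +11, then the pattern repeats.
Decoding cekqp: c−10=s, e−11=t, k−10=a, q−11=f, p−10=f.

staff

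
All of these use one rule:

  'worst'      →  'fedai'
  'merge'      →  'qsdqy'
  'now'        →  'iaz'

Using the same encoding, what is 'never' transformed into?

dqhqz

The output letters match the input read backwards, each shifted +12: worst reversed is tsrow. Two steps: reverse the string, then apply a Caesar shift of +12.
Applying it to never: reverse → reven; then shift: r+12=d, e+12=q, v+12=h, e+12=q, n+12=z.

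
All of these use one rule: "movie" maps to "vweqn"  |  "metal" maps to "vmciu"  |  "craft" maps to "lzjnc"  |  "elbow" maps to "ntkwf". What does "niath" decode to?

Shifts by position in movie: pos 0: m→v (+9), pos 1: o→w (+8), pos 2: v→e (+9), pos 3: i→q (+8) — repeating every 2. It's a Vigenère-style cipher with numeric key [9,8]: position i shifts by key[i mod 2].
Decoding niath: n−9=e, i−8=a, a−9=r, t−8=l, h−9=y.

early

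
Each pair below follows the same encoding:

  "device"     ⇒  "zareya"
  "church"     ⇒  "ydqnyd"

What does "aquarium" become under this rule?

Compare letters: d→z is +22, e→a is +22, v→r is +22 — a constant shift. It's a constant shift of +22 (ROT22).
For aquarium: a+22=w, q+22=m, u+22=q, a+22=w, r+22=n, i+22=e, u+22=q, m+22=i.

wmqwneqi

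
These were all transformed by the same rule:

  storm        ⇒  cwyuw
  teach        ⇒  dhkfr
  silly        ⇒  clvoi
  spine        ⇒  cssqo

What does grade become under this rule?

Shifts by position in storm: pos 0: s→c (+10), pos 1: t→w (+3), pos 2: o→y (+10), pos 3: r→u (+3) — repeating every 2. It's a Vigenère-style cipher with numeric key [10,3]: position i shifts by key[i mod 2].
On grade: g+10=q, r+3=u, a+10=k, d+3=g, e+10=o.

qukgo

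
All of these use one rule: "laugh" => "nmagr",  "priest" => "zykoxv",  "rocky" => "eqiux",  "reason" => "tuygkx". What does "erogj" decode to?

The output letters match the input read backwards, each shifted +6: laugh reversed is hgual. The word is reversed, then every letter is shifted forward by 6.
Reversing it on erogj: shift back: e−6=y, r−6=l, o−6=i, g−6=a, j−6=d → yliad; then reverse → daily.

daily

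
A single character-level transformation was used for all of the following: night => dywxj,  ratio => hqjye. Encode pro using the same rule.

fhe

Compare letters: n→d is +16, i→y is +16, g→w is +16 — a constant shift. This is a Caesar cipher with shift 16.
For pro: p+16=f, r+16=h, o+16=e.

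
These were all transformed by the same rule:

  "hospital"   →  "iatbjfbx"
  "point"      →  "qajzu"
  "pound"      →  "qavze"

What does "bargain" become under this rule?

cmssbuo

Shifts by position in hospital: pos 0: h→i (+1), pos 1: o→a (+12), pos 2: s→t (+1), pos 3: p→b (+12) — repeating every 2. It's a Vigenère-style cipher with numeric key [1,12]: position i shifts by key[i mod 2].
On bargain: b+1=c, a+12=m, r+1=s, g+12=s, a+1=b, i+12=u, n+1=o.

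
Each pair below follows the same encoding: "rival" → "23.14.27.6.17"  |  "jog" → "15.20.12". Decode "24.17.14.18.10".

slime

r is letter #18 and maps to 23: an offset of 5. Each letter is replaced by its alphabet position (a=1..z=26) + 5.
Reversing it on 24.17.14.18.10: 24→(24−5)÷1=19=s, 17→(17−5)÷1=12=l, 14→(14−5)÷1=9=i, 18→(18−5)÷1=13=m, 10→(10−5)÷1=5=e.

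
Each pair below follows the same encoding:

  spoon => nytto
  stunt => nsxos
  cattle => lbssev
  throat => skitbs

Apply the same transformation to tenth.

s(18)→n(13) and p(15)→y(24) fit y≡5x+1 (mod 26); the inverse of 5 mod 26 is 21. Each letter's alphabet position (a=0..z=25) is mapped through 5·x+1 mod 26 — an affine cipher.
Applying it to tenth: t(19)→5·19+1≡18=s; e(4)→5·4+1≡21=v; n(13)→5·13+1≡14=o; t(19)→5·19+1≡18=s; h(7)→5·7+1≡10=k (all mod 26).

svosk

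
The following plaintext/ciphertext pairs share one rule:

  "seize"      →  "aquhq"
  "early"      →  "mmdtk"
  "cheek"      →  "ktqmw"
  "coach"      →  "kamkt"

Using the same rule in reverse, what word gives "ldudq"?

Shifts by position in seize: pos 0: s→a (+8), pos 1: e→q (+12), pos 2: i→u (+12), pos 3: z→h (+8), pos 4: e→q (+12) — repeating every 3. A repeating key of period 3 is used — shifts +8, +12, +12 over and over.
Reversing it on ldudq: l−8=d, d−12=r, u−12=i, d−8=v, q−12=e.

drive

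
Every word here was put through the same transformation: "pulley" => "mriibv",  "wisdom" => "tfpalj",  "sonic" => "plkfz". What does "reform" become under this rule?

obcloj

Compare letters: p→m is +23, u→r is +23, l→i is +23 — a constant shift. Each letter is shifted forward by 23 in the alphabet (a Caesar shift of +23).
Applying it to reform: r+23=o, e+23=b, f+23=c, o+23=l, r+23=o, m+23=j.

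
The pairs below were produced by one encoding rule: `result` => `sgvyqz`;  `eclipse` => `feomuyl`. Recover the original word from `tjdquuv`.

In result: r→s is +1, e→g is +2, s→v is +3, u→y is +4 — the shift increases by 1 each position. Each letter shifts forward by (position + 1), i.e. 1, 2, 3, … — the shift grows by one for each successive letter.
Undoing it on tjdquuv: t−1=s, j−2=h, d−3=a, q−4=m, u−5=p, u−6=o, v−7=o.

shampoo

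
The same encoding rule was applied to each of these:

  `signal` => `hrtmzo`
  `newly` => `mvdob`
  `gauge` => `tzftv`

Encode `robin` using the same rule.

ilyrm

Each pair mirrors across the alphabet (s↔h, i↔r, g↔t): positions sum to 25. Each letter is replaced by its mirror in the alphabet: a↔z, b↔y, c↔x, and so on (the Atbash cipher).
Applying it to robin: r↔i, o↔l, b↔y, i↔r, n↔m.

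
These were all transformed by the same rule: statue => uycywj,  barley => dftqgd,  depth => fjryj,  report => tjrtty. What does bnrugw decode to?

Shifts by position in statue: pos 0: s→u (+2), pos 1: t→y (+5), pos 2: a→c (+2), pos 3: t→y (+5) — repeating every 2. The shifts repeat in a cycle of length 2: positions 0,1,… shift by +2, +5, then the pattern repeats.
Reversing it on bnrugw: b−2=z, n−5=i, r−2=p, u−5=p, g−2=e, w−5=r.

zipper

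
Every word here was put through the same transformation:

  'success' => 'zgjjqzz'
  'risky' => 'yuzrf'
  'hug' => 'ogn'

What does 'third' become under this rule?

aouyk

The rule splits by letter class: vowels +12, consonants +7.
On third: t(cons)+7=a, h(cons)+7=o, i(vowel)+12=u, r(cons)+7=y, d(cons)+7=k.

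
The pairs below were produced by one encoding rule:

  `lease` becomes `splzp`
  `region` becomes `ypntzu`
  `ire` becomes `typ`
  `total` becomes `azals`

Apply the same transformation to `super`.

zfwpy

The shift depends on letter class: consonant l→s is +7, but vowel e→p is +11. Two shifts are in play — +11 for a/e/i/o/u, +7 for every other letter.
For super: s(cons)+7=z, u(vowel)+11=f, p(cons)+7=w, e(vowel)+11=p, r(cons)+7=y.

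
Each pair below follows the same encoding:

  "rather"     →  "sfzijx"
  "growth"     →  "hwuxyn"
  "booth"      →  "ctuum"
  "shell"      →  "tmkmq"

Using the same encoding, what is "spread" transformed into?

tuxffj

Shifts by position in rather: pos 0: r→s (+1), pos 1: a→f (+5), pos 2: t→z (+6), pos 3: h→i (+1), pos 4: e→j (+5), pos 5: r→x (+6) — repeating every 3. The shifts repeat in a cycle of length 3: positions 0,1,… shift by +1, +5, +6, then the pattern repeats.
For spread: s+1=t, p+5=u, r+6=x, e+1=f, a+5=f, d+6=j.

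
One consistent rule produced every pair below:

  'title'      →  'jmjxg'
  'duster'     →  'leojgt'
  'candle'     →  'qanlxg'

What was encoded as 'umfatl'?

wizard

t(19)→j(9) and i(8)→m(12) fit y≡21x+0 (mod 26); the inverse of 21 mod 26 is 5. Treating letters as 0–25, the rule is x ↦ 21x + 0 (mod 26).
Decoding umfatl: u(20)→5·(20−0)≡22=w; m(12)→5·(12−0)≡8=i; f(5)→5·(5−0)≡25=z; a(0)→5·(0−0)≡0=a; t(19)→5·(19−0)≡17=r; l(11)→5·(11−0)≡3=d (all mod 26).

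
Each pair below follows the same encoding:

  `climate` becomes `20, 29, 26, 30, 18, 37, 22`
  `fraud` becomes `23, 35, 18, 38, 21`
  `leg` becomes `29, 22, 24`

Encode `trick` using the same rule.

c is letter #3 and maps to 20: an offset of 17. The number is (letter's place in the alphabet, a=1) + 17.
Applying it to trick: t=20→37, r=18→35, i=9→26, c=3→20, k=11→28.

37, 35, 26, 20, 28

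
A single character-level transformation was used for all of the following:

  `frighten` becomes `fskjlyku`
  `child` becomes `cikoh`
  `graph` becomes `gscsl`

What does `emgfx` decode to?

In frighten: f→f is +0, r→s is +1, i→k is +2, g→j is +3 — the shift increases by 1 each position. The shift increases by 1 at each position, starting from +0: 0, 1, 2, ….
Reversing it on emgfx: e−0=e, m−1=l, g−2=e, f−3=c, x−4=t.

elect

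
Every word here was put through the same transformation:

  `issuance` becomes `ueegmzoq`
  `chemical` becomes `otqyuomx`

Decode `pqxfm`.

Compare letters: i→u is +12, s→e is +12, s→e is +12 — a constant shift. Every letter moves 12 places later in the alphabet, wrapping around z→a.
Decoding pqxfm: p−12=d, q−12=e, x−12=l, f−12=t, m−12=a.

delta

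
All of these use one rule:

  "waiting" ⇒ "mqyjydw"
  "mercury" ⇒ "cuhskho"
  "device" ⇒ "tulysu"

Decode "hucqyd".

Compare letters: w→m is +16, a→q is +16, i→y is +16 — a constant shift. Every letter moves 16 places later in the alphabet, wrapping around z→a.
Reversing it on hucqyd: h−16=r, u−16=e, c−16=m, q−16=a, y−16=i, d−16=n.

remain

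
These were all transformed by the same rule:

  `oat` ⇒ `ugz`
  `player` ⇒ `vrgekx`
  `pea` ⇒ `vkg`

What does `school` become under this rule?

Compare letters: o→u is +6, a→g is +6, t→z is +6 — a constant shift. Each letter is shifted forward by 6 in the alphabet (a Caesar shift of +6).
Applying it to school: s+6=y, c+6=i, h+6=n, o+6=u, o+6=u, l+6=r.

yinuur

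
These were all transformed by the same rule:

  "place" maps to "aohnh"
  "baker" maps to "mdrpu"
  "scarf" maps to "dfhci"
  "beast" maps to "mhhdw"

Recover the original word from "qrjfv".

It's a Vigenère-style cipher with numeric key [11,3,7]: position i shifts by key[i mod 3].
Undoing it on qrjfv: q−11=f, r−3=o, j−7=c, f−11=u, v−3=s.

focus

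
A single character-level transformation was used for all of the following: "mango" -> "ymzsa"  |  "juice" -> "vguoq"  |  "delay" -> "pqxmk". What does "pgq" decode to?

due

Compare letters: m→y is +12, a→m is +12, n→z is +12 — a constant shift. It's a constant shift of +12 (ROT12).
Undoing it on pgq: p−12=d, g−12=u, q−12=e.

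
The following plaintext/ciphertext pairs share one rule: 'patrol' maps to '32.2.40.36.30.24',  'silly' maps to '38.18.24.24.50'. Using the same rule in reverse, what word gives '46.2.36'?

war

p(#16)→32 and a(#1)→2: differences scale by 2, so n = 2·pos + 0. The formula is n = 2×(alphabet index, a=1).
Reversing it on 46.2.36: 46→(46−0)÷2=23=w, 2→(2−0)÷2=1=a, 36→(36−0)÷2=18=r.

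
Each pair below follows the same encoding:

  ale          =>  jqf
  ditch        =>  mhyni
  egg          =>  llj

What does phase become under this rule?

jxfmu

The output letters match the input read backwards, each shifted +5: ale reversed is ela. The word is reversed, then every letter is shifted forward by 5.
Applying it to phase: reverse → esahp; then shift: e+5=j, s+5=x, a+5=f, h+5=m, p+5=u.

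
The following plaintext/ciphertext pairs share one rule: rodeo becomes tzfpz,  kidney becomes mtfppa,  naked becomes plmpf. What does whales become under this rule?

The shift depends on letter class: consonant r→t is +2, but vowel o→z is +11. Vowels shift forward by 11 and consonants shift forward by 2.
On whales: w(cons)+2=y, h(cons)+2=j, a(vowel)+11=l, l(cons)+2=n, e(vowel)+11=p, s(cons)+2=u.

yjlnpu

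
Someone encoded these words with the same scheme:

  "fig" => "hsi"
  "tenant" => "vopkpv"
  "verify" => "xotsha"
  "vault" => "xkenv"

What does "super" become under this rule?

The shift depends on letter class: consonant f→h is +2, but vowel i→s is +10. Vowels shift forward by 10 and consonants shift forward by 2.
On super: s(cons)+2=u, u(vowel)+10=e, p(cons)+2=r, e(vowel)+10=o, r(cons)+2=t.

uerot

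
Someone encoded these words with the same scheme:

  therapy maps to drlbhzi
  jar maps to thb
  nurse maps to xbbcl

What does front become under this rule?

The shift depends on letter class: consonant t→d is +10, but vowel e→l is +7. Two shifts are in play — +7 for a/e/i/o/u, +10 for every other letter.
Applying it to front: f(cons)+10=p, r(cons)+10=b, o(vowel)+7=v, n(cons)+10=x, t(cons)+10=d.

pbvxd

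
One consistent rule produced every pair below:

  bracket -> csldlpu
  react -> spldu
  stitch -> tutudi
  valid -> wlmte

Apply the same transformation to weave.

The shift depends on letter class: consonant b→c is +1, but vowel a→l is +11. Vowels shift forward by 11 and consonants shift forward by 1.
Applying it to weave: w(cons)+1=x, e(vowel)+11=p, a(vowel)+11=l, v(cons)+1=w, e(vowel)+11=p.

xplwp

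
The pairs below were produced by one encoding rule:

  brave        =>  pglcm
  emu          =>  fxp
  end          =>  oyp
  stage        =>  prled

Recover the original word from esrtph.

The output letters match the input read backwards, each shifted +11: brave reversed is evarb. Read the word backwards and shift each letter +11.
Reversing it on esrtph: shift back: e−11=t, s−11=h, r−11=g, t−11=i, p−11=e, h−11=w → thgiew; then reverse → weight.

weight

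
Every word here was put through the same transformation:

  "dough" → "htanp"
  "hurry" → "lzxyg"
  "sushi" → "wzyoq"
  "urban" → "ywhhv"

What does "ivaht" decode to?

equal

Letter i (0-indexed) is shifted by i+4, so successive shifts are 4, 5, 6, ….
Undoing it on ivaht: i−4=e, v−5=q, a−6=u, h−7=a, t−8=l.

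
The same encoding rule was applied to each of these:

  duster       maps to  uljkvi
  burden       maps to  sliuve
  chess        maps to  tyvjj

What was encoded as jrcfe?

Compare letters: d→u is +17, u→l is +17, s→j is +17 — a constant shift. This is a Caesar cipher with shift 17.
Reversing it on jrcfe: j−17=s, r−17=a, c−17=l, f−17=o, e−17=n.

salon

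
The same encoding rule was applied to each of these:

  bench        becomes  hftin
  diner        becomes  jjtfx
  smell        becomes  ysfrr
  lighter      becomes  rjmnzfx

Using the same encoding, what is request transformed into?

The shift depends on letter class: consonant b→h is +6, but vowel e→f is +1. The rule splits by letter class: vowels +1, consonants +6.
Applying it to request: r(cons)+6=x, e(vowel)+1=f, q(cons)+6=w, u(vowel)+1=v, e(vowel)+1=f, s(cons)+6=y, t(cons)+6=z.

xfwvfyz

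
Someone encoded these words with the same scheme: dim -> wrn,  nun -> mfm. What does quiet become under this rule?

Each pair mirrors across the alphabet (d↔w, i↔r, m↔n): positions sum to 25. Letters are reflected about the middle of the alphabet (position → 25−position): Atbash.
Applying it to quiet: q↔j, u↔f, i↔r, e↔v, t↔g.

jfrvg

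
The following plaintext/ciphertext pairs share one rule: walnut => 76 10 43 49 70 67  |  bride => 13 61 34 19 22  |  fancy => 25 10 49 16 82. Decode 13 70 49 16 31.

The formula is n = 3×(alphabet index, a=1) + 7.
Decoding 13 70 49 16 31: 13→(13−7)÷3=2=b, 70→(70−7)÷3=21=u, 49→(49−7)÷3=14=n, 16→(16−7)÷3=3=c, 31→(31−7)÷3=8=h.

bunch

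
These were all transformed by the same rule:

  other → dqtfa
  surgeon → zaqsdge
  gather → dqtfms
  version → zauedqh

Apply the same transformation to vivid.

The output letters match the input read backwards, each shifted +12: other reversed is rehto. The word is reversed, then every letter is shifted forward by 12.
On vivid: reverse → diviv; then shift: d+12=p, i+12=u, v+12=h, i+12=u, v+12=h.

puhuh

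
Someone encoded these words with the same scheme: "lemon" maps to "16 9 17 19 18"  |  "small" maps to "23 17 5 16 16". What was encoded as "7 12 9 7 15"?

check

The number is (letter's place in the alphabet, a=1) + 4.
Reversing it on 7 12 9 7 15: 7→(7−4)÷1=3=c, 12→(12−4)÷1=8=h, 9→(9−4)÷1=5=e, 7→(7−4)÷1=3=c, 15→(15−4)÷1=11=k.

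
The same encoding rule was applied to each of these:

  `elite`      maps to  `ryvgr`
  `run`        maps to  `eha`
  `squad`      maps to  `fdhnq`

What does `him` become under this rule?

uvz

Compare letters: e→r is +13, l→y is +13, i→v is +13 — a constant shift. Each letter is shifted forward by 13 in the alphabet (a Caesar shift of +13).
On him: h+13=u, i+13=v, m+13=z.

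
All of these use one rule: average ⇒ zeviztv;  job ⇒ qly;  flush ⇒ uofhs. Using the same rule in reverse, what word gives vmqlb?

enjoy

Letters are reflected about the middle of the alphabet (position → 25−position): Atbash.
Reversing it on vmqlb: v↔e, m↔n, q↔j, l↔o, b↔y.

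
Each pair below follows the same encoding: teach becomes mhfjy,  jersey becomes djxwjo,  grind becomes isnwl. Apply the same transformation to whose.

Read the word backwards and shift each letter +5.
On whose: reverse → esohw; then shift: e+5=j, s+5=x, o+5=t, h+5=m, w+5=b.

jxtmb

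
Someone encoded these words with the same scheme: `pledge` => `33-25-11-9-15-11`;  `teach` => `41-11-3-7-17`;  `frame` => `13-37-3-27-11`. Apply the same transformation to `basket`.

5-3-39-23-11-41

p(#16)→33 and l(#12)→25: differences scale by 2, so n = 2·pos + 1. Each letter becomes 2×(its alphabet position, a=1..z=26) + 1.
Applying it to basket: b=2→5, a=1→3, s=19→39, k=11→23, e=5→11, t=20→41.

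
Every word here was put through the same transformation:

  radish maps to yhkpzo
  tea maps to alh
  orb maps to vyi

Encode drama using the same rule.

Compare letters: r→y is +7, a→h is +7, d→k is +7 — a constant shift. This is a Caesar cipher with shift 7.
For drama: d+7=k, r+7=y, a+7=h, m+7=t, a+7=h.

kyhth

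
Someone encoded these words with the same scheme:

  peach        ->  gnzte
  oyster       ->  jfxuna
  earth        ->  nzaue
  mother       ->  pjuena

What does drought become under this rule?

p(15)→g(6) and e(4)→n(13) fit y≡23x+25 (mod 26); the inverse of 23 mod 26 is 17. This is an affine cipher: with a=0,…,z=25, each position x becomes (23x+25) mod 26.
For drought: d(3)→23·3+25≡16=q; r(17)→23·17+25≡0=a; o(14)→23·14+25≡9=j; u(20)→23·20+25≡17=r; g(6)→23·6+25≡7=h; h(7)→23·7+25≡4=e; t(19)→23·19+25≡20=u (all mod 26).

qajrheu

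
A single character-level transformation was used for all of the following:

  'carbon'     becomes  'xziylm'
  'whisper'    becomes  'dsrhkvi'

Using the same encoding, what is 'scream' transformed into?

hxivzn

Each pair mirrors across the alphabet (c↔x, a↔z, r↔i): positions sum to 25. Each letter is replaced by its mirror in the alphabet: a↔z, b↔y, c↔x, and so on (the Atbash cipher).
For scream: s↔h, c↔x, r↔i, e↔v, a↔z, m↔n.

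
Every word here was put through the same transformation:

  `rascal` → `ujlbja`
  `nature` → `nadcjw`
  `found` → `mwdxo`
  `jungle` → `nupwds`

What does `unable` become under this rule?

nukjwd

The output letters match the input read backwards, each shifted +9: rascal reversed is lacsar. Read the word backwards and shift each letter +9.
On unable: reverse → elbanu; then shift: e+9=n, l+9=u, b+9=k, a+9=j, n+9=w, u+9=d.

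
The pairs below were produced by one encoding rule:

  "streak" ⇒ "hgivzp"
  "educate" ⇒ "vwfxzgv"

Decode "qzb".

jay

This is the alphabet-reversal cipher (Atbash): a becomes z, b becomes y, etc.
Undoing it on qzb: q↔j, z↔a, b↔y.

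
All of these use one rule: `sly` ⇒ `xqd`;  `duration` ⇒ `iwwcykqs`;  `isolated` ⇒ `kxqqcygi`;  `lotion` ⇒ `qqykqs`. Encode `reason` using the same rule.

wgcxqs

The shift depends on letter class: consonant s→x is +5, but vowel u→w is +2. Vowels shift forward by 2 and consonants shift forward by 5.
For reason: r(cons)+5=w, e(vowel)+2=g, a(vowel)+2=c, s(cons)+5=x, o(vowel)+2=q, n(cons)+5=s.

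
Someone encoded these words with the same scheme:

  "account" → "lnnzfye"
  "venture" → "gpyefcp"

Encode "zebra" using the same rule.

kpmcl

Compare letters: a→l is +11, c→n is +11, c→n is +11 — a constant shift. It's a constant shift of +11 (ROT11).
Applying it to zebra: z+11=k, e+11=p, b+11=m, r+11=c, a+11=l.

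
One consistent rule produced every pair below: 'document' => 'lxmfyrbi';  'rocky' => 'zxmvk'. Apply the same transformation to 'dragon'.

The shift increases by 1 at each position, starting from +8: 8, 9, 10, ….
For dragon: d+8=l, r+9=a, a+10=k, g+11=r, o+12=a, n+13=a.

lakraa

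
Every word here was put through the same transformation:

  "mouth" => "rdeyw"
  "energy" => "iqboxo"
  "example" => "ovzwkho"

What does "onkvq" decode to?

glade

The word is reversed, then every letter is shifted forward by 10.
Decoding onkvq: shift back: o−10=e, n−10=d, k−10=a, v−10=l, q−10=g → edalg; then reverse → glade.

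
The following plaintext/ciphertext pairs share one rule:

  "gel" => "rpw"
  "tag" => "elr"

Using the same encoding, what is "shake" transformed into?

dslvp

Compare letters: g→r is +11, e→p is +11, l→w is +11 — a constant shift. Each letter is shifted forward by 11 in the alphabet (a Caesar shift of +11).
On shake: s+11=d, h+11=s, a+11=l, k+11=v, e+11=p.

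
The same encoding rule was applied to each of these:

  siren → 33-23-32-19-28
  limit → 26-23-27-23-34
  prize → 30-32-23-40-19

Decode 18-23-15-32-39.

diary

s is letter #19 and maps to 33: an offset of 14. Letters become their 1-based position plus 14 (so a→15, b→16, …).
Undoing it on 18-23-15-32-39: 18→(18−14)÷1=4=d, 23→(23−14)÷1=9=i, 15→(15−14)÷1=1=a, 32→(32−14)÷1=18=r, 39→(39−14)÷1=25=y.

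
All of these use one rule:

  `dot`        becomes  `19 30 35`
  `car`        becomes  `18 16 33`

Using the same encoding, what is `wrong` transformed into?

Letters become their 1-based position plus 15 (so a→16, b→17, …).
Applying it to wrong: w=23→38, r=18→33, o=15→30, n=14→29, g=7→22.

38 33 30 29 22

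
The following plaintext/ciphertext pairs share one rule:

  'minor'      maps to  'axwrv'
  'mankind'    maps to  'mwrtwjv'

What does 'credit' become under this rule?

Read the word backwards and shift each letter +9.
Applying it to credit: reverse → tiderc; then shift: t+9=c, i+9=r, d+9=m, e+9=n, r+9=a, c+9=l.

crmnal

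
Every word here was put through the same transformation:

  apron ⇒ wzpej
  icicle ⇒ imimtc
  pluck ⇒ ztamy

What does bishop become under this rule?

riknez

a(0)→w(22) and p(15)→z(25) fit y≡21x+22 (mod 26); the inverse of 21 mod 26 is 5. Each letter's alphabet position (a=0..z=25) is mapped through 21·x+22 mod 26 — an affine cipher.
On bishop: b(1)→21·1+22≡17=r; i(8)→21·8+22≡8=i; s(18)→21·18+22≡10=k; h(7)→21·7+22≡13=n; o(14)→21·14+22≡4=e; p(15)→21·15+22≡25=z (all mod 26).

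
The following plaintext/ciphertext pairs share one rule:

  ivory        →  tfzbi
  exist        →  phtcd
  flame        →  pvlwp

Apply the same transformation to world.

gzbvn

The rule splits by letter class: vowels +11, consonants +10.
On world: w(cons)+10=g, o(vowel)+11=z, r(cons)+10=b, l(cons)+10=v, d(cons)+10=n.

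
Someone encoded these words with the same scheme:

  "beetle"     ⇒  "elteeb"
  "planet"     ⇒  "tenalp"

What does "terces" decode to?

secret

The output letters match the input read backwards: beetle reversed is elteeb. The word is simply reversed.
Reversing it on terces: then reverse → secret.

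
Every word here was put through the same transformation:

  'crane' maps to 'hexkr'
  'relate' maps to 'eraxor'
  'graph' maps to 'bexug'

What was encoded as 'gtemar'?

c(2)→h(7) and r(17)→e(4) fit y≡5x+23 (mod 26); the inverse of 5 mod 26 is 21. This is an affine cipher: with a=0,…,z=25, each position x becomes (5x+23) mod 26.
Undoing it on gtemar: g(6)→21·(6−23)≡7=h; t(19)→21·(19−23)≡20=u; e(4)→21·(4−23)≡17=r; m(12)→21·(12−23)≡3=d; a(0)→21·(0−23)≡11=l; r(17)→21·(17−23)≡4=e (all mod 26).

hurdle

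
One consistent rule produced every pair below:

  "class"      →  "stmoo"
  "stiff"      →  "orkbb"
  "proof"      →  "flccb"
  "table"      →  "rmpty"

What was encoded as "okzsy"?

This is an affine cipher: with a=0,…,z=25, each position x becomes (3x+12) mod 26.
Reversing it on okzsy: o(14)→9·(14−12)≡18=s; k(10)→9·(10−12)≡8=i; z(25)→9·(25−12)≡13=n; s(18)→9·(18−12)≡2=c; y(24)→9·(24−12)≡4=e (all mod 26).

since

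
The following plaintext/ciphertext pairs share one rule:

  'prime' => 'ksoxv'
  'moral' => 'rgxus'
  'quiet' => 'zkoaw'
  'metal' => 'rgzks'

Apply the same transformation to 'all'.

The output letters match the input read backwards, each shifted +6: prime reversed is emirp. Read the word backwards and shift each letter +6.
On all: reverse → lla; then shift: l+6=r, l+6=r, a+6=g.

rrg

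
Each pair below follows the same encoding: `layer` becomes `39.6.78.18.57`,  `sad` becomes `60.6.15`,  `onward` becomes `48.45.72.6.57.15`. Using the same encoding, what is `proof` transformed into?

l(#12)→39 and a(#1)→6: differences scale by 3, so n = 3·pos + 3. With a=1..z=26, the number is 3·pos + 3.
Applying it to proof: p=16→51, r=18→57, o=15→48, o=15→48, f=6→21.

51.57.48.48.21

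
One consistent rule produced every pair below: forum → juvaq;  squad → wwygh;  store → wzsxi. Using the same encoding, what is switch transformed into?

Shifts by position in forum: pos 0: f→j (+4), pos 1: o→u (+6), pos 2: r→v (+4), pos 3: u→a (+6) — repeating every 2. A repeating key of period 2 is used — shifts +4, +6 over and over.
For switch: s+4=w, w+6=c, i+4=m, t+6=z, c+4=g, h+6=n.

wcmzgn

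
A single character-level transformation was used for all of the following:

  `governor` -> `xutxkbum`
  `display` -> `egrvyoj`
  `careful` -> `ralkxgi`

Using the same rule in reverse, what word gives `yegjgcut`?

The output letters match the input read backwards, each shifted +6: governor reversed is ronrevog. The word is reversed, then every letter is shifted forward by 6.
Decoding yegjgcut: shift back: y−6=s, e−6=y, g−6=a, j−6=d, g−6=a, c−6=w, u−6=o, t−6=n → syadawon; then reverse → nowadays.

nowadays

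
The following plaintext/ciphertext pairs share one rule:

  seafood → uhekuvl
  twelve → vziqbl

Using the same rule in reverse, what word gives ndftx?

In seafood: s→u is +2, e→h is +3, a→e is +4, f→k is +5 — the shift increases by 1 each position. Letter i (0-indexed) is shifted by i+2, so successive shifts are 2, 3, 4, ….
Reversing it on ndftx: n−2=l, d−3=a, f−4=b, t−5=o, x−6=r.

labor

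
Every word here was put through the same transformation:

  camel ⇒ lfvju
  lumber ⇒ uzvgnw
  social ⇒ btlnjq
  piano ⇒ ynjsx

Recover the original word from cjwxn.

tense

It's a Vigenère-style cipher with numeric key [9,5]: position i shifts by key[i mod 2].
Decoding cjwxn: c−9=t, j−5=e, w−9=n, x−5=s, n−9=e.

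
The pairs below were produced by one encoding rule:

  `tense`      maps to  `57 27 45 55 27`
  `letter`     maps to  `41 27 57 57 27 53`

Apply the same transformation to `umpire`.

59 43 49 35 53 27

t(#20)→57 and e(#5)→27: differences scale by 2, so n = 2·pos + 17. With a=1..z=26, the number is 2·pos + 17.
Applying it to umpire: u=21→59, m=13→43, p=16→49, i=9→35, r=18→53, e=5→27.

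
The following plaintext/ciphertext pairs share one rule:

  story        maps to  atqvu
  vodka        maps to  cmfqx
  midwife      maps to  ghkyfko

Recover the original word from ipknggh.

The output letters match the input read backwards, each shifted +2: story reversed is yrots. Read the word backwards and shift each letter +2.
Decoding ipknggh: shift back: i−2=g, p−2=n, k−2=i, n−2=l, g−2=e, g−2=e, h−2=f → gnileef; then reverse → feeling.

feeling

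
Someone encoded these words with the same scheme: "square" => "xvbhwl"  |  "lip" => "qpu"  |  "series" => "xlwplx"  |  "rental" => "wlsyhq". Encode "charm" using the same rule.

The shift depends on letter class: consonant s→x is +5, but vowel u→b is +7. The rule splits by letter class: vowels +7, consonants +5.
Applying it to charm: c(cons)+5=h, h(cons)+5=m, a(vowel)+7=h, r(cons)+5=w, m(cons)+5=r.

hmhwr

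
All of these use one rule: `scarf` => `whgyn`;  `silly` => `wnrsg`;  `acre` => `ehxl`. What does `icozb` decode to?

exist

In scarf: s→w is +4, c→h is +5, a→g is +6, r→y is +7 — the shift increases by 1 each position. Letter i (0-indexed) is shifted by i+4, so successive shifts are 4, 5, 6, ….
Undoing it on icozb: i−4=e, c−5=x, o−6=i, z−7=s, b−8=t.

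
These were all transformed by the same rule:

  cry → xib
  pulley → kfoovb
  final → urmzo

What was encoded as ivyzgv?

Each pair mirrors across the alphabet (c↔x, r↔i, y↔b): positions sum to 25. This is the alphabet-reversal cipher (Atbash): a becomes z, b becomes y, etc.
Reversing it on ivyzgv: i↔r, v↔e, y↔b, z↔a, g↔t, v↔e.

rebate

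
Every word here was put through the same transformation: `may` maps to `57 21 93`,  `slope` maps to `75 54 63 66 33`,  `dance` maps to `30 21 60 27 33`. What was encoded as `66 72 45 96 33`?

m(#13)→57 and a(#1)→21: differences scale by 3, so n = 3·pos + 18. The formula is n = 3×(alphabet index, a=1) + 18.
Undoing it on 66 72 45 96 33: 66→(66−18)÷3=16=p, 72→(72−18)÷3=18=r, 45→(45−18)÷3=9=i, 96→(96−18)÷3=26=z, 33→(33−18)÷3=5=e.

prize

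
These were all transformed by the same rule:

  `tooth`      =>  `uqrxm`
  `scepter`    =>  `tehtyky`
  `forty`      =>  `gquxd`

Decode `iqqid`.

In tooth: t→u is +1, o→q is +2, o→r is +3, t→x is +4 — the shift increases by 1 each position. Letter i (0-indexed) is shifted by i+1, so successive shifts are 1, 2, 3, ….
Decoding iqqid: i−1=h, q−2=o, q−3=n, i−4=e, d−5=y.

honey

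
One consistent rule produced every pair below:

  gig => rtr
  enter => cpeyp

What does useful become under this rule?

wfqpdf

The output letters match the input read backwards, each shifted +11: gig reversed is gig. Read the word backwards and shift each letter +11.
On useful: reverse → lufesu; then shift: l+11=w, u+11=f, f+11=q, e+11=p, s+11=d, u+11=f.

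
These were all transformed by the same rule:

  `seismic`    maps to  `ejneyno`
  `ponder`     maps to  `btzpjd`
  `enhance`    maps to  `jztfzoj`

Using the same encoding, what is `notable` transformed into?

The shift depends on letter class: consonant s→e is +12, but vowel e→j is +5. The rule splits by letter class: vowels +5, consonants +12.
For notable: n(cons)+12=z, o(vowel)+5=t, t(cons)+12=f, a(vowel)+5=f, b(cons)+12=n, l(cons)+12=x, e(vowel)+5=j.

ztffnxj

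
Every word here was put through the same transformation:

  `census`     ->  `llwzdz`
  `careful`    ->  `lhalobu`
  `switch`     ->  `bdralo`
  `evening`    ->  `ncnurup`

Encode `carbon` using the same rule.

lhaixu

Shifts by position in census: pos 0: c→l (+9), pos 1: e→l (+7), pos 2: n→w (+9), pos 3: s→z (+7) — repeating every 2. It's a Vigenère-style cipher with numeric key [9,7]: position i shifts by key[i mod 2].
On carbon: c+9=l, a+7=h, r+9=a, b+7=i, o+9=x, n+7=u.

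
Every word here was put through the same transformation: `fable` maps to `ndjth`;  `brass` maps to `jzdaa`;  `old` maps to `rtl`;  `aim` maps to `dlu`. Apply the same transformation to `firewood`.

nlzherrl

The shift depends on letter class: consonant f→n is +8, but vowel a→d is +3. Two shifts are in play — +3 for a/e/i/o/u, +8 for every other letter.
On firewood: f(cons)+8=n, i(vowel)+3=l, r(cons)+8=z, e(vowel)+3=h, w(cons)+8=e, o(vowel)+3=r, o(vowel)+3=r, d(cons)+8=l.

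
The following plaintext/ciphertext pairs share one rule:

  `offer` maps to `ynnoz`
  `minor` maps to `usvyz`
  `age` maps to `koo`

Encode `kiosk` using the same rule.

ssyas

The shift depends on letter class: consonant f→n is +8, but vowel o→y is +10. Two shifts are in play — +10 for a/e/i/o/u, +8 for every other letter.
For kiosk: k(cons)+8=s, i(vowel)+10=s, o(vowel)+10=y, s(cons)+8=a, k(cons)+8=s.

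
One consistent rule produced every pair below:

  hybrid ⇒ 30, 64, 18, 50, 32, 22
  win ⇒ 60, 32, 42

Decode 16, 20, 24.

The formula is n = 2×(alphabet index, a=1) + 14.
Undoing it on 16, 20, 24: 16→(16−14)÷2=1=a, 20→(20−14)÷2=3=c, 24→(24−14)÷2=5=e.

ace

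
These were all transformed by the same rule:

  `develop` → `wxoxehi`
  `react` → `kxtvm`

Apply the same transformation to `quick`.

Compare letters: d→w is +19, e→x is +19, v→o is +19 — a constant shift. It's a constant shift of +19 (ROT19).
For quick: q+19=j, u+19=n, i+19=b, c+19=v, k+19=d.

jnbvd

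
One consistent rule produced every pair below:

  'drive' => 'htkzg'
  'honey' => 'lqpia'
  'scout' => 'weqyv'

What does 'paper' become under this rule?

It's a Vigenère-style cipher with numeric key [4,2,2]: position i shifts by key[i mod 3].
Applying it to paper: p+4=t, a+2=c, p+2=r, e+4=i, r+2=t.

tcrit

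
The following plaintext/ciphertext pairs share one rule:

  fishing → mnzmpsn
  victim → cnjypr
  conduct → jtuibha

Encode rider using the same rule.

The shifts repeat in a cycle of length 2: positions 0,1,… shift by +7, +5, then the pattern repeats.
Applying it to rider: r+7=y, i+5=n, d+7=k, e+5=j, r+7=y.

ynkjy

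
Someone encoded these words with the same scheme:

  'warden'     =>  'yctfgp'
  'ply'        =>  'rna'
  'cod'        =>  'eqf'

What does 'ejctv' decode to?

Compare letters: w→y is +2, a→c is +2, r→t is +2 — a constant shift. It's a constant shift of +2 (ROT2).
Decoding ejctv: e−2=c, j−2=h, c−2=a, t−2=r, v−2=t.

chart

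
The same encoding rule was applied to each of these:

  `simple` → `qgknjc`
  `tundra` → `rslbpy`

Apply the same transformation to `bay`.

zyw

Compare letters: s→q is +24, i→g is +24, m→k is +24 — a constant shift. Each letter is shifted forward by 24 in the alphabet (a Caesar shift of +24).
For bay: b+24=z, a+24=y, y+24=w.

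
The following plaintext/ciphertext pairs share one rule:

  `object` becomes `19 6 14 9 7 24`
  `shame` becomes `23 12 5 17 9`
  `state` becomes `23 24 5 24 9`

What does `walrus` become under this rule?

27 5 16 22 25 23

o is letter #15 and maps to 19: an offset of 4. The number is (letter's place in the alphabet, a=1) + 4.
On walrus: w=23→27, a=1→5, l=12→16, r=18→22, u=21→25, s=19→23.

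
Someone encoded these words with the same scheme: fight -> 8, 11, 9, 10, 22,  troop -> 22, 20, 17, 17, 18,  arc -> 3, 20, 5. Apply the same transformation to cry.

f is letter #6 and maps to 8: an offset of 2. Letters become their 1-based position plus 2 (so a→3, b→4, …).
For cry: c=3→5, r=18→20, y=25→27.

5, 20, 27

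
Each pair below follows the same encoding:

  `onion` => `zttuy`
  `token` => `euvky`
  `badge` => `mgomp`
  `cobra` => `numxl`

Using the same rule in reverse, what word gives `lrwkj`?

Shifts by position in onion: pos 0: o→z (+11), pos 1: n→t (+6), pos 2: i→t (+11), pos 3: o→u (+6) — repeating every 2. It's a Vigenère-style cipher with numeric key [11,6]: position i shifts by key[i mod 2].
Reversing it on lrwkj: l−11=a, r−6=l, w−11=l, k−6=e, j−11=y.

alley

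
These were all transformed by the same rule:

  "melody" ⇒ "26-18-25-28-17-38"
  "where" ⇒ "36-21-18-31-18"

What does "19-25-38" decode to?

fly

Letters become their 1-based position plus 13 (so a→14, b→15, …).
Decoding 19-25-38: 19→(19−13)÷1=6=f, 25→(25−13)÷1=12=l, 38→(38−13)÷1=25=y.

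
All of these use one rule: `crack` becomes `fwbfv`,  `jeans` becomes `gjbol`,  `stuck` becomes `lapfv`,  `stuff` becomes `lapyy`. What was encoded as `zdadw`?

c(2)→f(5) and r(17)→w(22) fit y≡15x+1 (mod 26); the inverse of 15 mod 26 is 7. Each letter's alphabet position (a=0..z=25) is mapped through 15·x+1 mod 26 — an affine cipher.
Undoing it on zdadw: z(25)→7·(25−1)≡12=m; d(3)→7·(3−1)≡14=o; a(0)→7·(0−1)≡19=t; d(3)→7·(3−1)≡14=o; w(22)→7·(22−1)≡17=r (all mod 26).

motor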